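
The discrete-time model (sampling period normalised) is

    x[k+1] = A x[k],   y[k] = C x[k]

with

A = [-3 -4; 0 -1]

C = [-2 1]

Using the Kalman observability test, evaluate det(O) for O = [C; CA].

CA = [[6, 7]]
Observability matrix O = [C; CA] = [[-2, 1], [6, 7]]
det(O) = (-2)·7 - 1·6 = -14 - 6 = -20
Since det(O) ≠ 0, rank(O) = 2 and the system is completely observable.

-20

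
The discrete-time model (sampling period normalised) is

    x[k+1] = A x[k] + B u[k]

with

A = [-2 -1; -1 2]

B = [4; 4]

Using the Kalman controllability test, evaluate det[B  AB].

64

AB = [[-12], [4]]
Controllability matrix C = [B  AB] = [[4, -12], [4, 4]]
det(C) = 4·4 - (-12)·4 = 16 - (-48) = 64
Since det(C) ≠ 0, rank(C) = 2 and the system is completely controllable.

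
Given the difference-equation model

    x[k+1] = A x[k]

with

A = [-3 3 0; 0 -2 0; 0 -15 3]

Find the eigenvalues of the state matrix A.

det(zI - A) = z^3 - (tr A)z^2 + (M11 + M22 + M33)z - det A, where Mii is the 2×2 principal minor of A obtained by deleting row i and column i.
tr A = (-3) + (-2) + 3 = -2; M11 = (-2)·3 - 0·(-15) = -6 - 0 = -6; M22 = (-3)·3 - 0·0 = -9 - 0 = -9; M33 = (-3)·(-2) - 3·0 = 6 - 0 = 6; sum of minors = -9.
det A = (-3)·((-2)·3 - 0·(-15)) - 3·(0·3 - 0·0) + 0·(0·(-15) - (-2)·0) = (-3)·(-6) - 3·0 + 0·0 = 18.
So p(z) = det(zI - A) = z^3 + 2z^2 - 9z - 18.
Rational-root test: any integer root divides -18. Testing small divisors, z = -2 works: p(-2) = -8 + 8 + 18 + (-18) = 0, so (z + 2) is a factor.
Dividing, p(z) = (z + 2)(z^2 - 9).
Factor z^2 - 9: two numbers with sum 0 and product -9 are 3 and -3, so z^2 - 9 = (z - 3)(z + 3).
Hence p(z) = (z - 3) (z + 2) (z + 3), with roots -3, -2, 3.

-3, -2, 3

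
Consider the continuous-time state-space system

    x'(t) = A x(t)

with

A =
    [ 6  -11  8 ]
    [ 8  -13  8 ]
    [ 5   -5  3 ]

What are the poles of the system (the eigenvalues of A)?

det(sI - A) = s^3 - (tr A)s^2 + (M11 + M22 + M33)s - det A, where Mii is the 2×2 principal minor of A obtained by deleting row i and column i.
tr A = 6 + (-13) + 3 = -4; M11 = (-13)·3 - 8·(-5) = -39 - (-40) = 1; M22 = 6·3 - 8·5 = 18 - 40 = -22; M33 = 6·(-13) - (-11)·8 = -78 - (-88) = 10; sum of minors = -11.
det A = 6·((-13)·3 - 8·(-5)) - (-11)·(8·3 - 8·5) + 8·(8·(-5) - (-13)·5) = 6·1 - (-11)·(-16) + 8·25 = 30.
So p(s) = det(sI - A) = s^3 + 4s^2 - 11s - 30.
Rational-root test: any integer root divides -30. Testing small divisors, s = -2 works: p(-2) = -8 + 16 + 22 + (-30) = 0, so (s + 2) is a factor.
Dividing, p(s) = (s + 2)(s^2 + 2s - 15).
Factor s^2 + 2s - 15: two numbers with sum -2 and product -15 are 3 and -5, so s^2 + 2s - 15 = (s - 3)(s + 5).
Hence p(s) = (s - 3) (s + 2) (s + 5), with roots -5, -2, 3.
At least one eigenvalue has non-negative real part, so the system is not asymptotically stable.

-5, -2, 3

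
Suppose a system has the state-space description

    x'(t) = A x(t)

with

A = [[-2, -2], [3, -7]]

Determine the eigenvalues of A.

det(sI - A) = s^2 - (tr A)s + det A, with tr A = (-2) + (-7) = -9 and det A = (-2)·(-7) - (-2)·3 = 14 - (-6) = 20.
So p(s) = det(sI - A) = s^2 + 9s + 20.
Factor s^2 + 9s + 20: two numbers with sum -9 and product 20 are -4 and -5, so s^2 + 9s + 20 = (s + 4)(s + 5).
Hence p(s) = (s + 4) (s + 5), with roots -5, -4.
All eigenvalues have negative real part, so the system is asymptotically stable.

-5, -4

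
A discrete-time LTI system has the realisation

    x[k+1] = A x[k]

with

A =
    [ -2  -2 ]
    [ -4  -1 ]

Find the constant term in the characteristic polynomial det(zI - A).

For a 2×2 matrix, det(zI - A) = z^2 - (tr A)z + det A.
tr A = -3, det A = -6.
So p(z) = z^2 + 3z - 6.
The constant term is -6.

-6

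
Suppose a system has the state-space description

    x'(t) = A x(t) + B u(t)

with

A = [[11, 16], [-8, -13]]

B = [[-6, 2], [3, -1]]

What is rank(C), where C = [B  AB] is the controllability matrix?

1

AB = [[-18, 6], [9, -3]]
Controllability matrix C = [B  AB] = [[-6, 2, -18, 6], [3, -1, 9, -3]]
Every column of C is a scalar multiple of column 1 = [-6, 3] (multipliers 1, -1/3, 3, -1), so the columns span a one-dimensional space.
C ≠ 0, hence rank(C) = 1.
rank(C) = 1 < n = 2, so the pair (A, B) is not completely controllable.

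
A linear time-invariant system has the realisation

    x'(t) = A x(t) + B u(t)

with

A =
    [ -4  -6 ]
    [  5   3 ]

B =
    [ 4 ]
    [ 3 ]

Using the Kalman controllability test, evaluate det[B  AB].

218

AB = [[-34], [29]]
Controllability matrix C = [B  AB] = [[4, -34], [3, 29]]
det(C) = 4·29 - (-34)·3 = 116 - (-102) = 218
Since det(C) ≠ 0, rank(C) = 2 and the system is completely controllable.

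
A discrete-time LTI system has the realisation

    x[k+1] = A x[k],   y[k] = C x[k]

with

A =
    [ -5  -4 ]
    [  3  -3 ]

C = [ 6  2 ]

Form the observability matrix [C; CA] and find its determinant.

-132

CA = [[-24, -30]]
Observability matrix O = [C; CA] = [[6, 2], [-24, -30]]
det(O) = 6·(-30) - 2·(-24) = -180 - (-48) = -132
Since det(O) ≠ 0, rank(O) = 2 and the system is completely observable.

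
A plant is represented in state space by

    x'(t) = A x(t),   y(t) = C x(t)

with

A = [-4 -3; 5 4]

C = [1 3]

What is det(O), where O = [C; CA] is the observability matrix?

CA = [[11, 9]]
Observability matrix O = [C; CA] = [[1, 3], [11, 9]]
det(O) = 1·9 - 3·11 = 9 - 33 = -24
Since det(O) ≠ 0, rank(O) = 2 and the system is completely observable.

-24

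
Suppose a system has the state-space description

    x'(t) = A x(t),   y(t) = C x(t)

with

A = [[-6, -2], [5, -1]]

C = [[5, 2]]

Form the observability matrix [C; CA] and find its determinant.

-20

CA = [[-20, -12]]
Observability matrix O = [C; CA] = [[5, 2], [-20, -12]]
det(O) = 5·(-12) - 2·(-20) = -60 - (-40) = -20
Since det(O) ≠ 0, rank(O) = 2 and the system is completely observable.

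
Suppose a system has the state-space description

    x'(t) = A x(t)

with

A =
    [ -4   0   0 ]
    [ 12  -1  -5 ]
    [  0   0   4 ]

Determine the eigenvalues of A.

-4, -1, 4

det(sI - A) = s^3 - (tr A)s^2 + (M11 + M22 + M33)s - det A, where Mii is the 2×2 principal minor of A obtained by deleting row i and column i.
tr A = (-4) + (-1) + 4 = -1; M11 = (-1)·4 - (-5)·0 = -4 - 0 = -4; M22 = (-4)·4 - 0·0 = -16 - 0 = -16; M33 = (-4)·(-1) - 0·12 = 4 - 0 = 4; sum of minors = -16.
det A = (-4)·((-1)·4 - (-5)·0) - 0·(12·4 - (-5)·0) + 0·(12·0 - (-1)·0) = (-4)·(-4) - 0·48 + 0·0 = 16.
So p(s) = det(sI - A) = s^3 + s^2 - 16s - 16.
Rational-root test: any integer root divides -16. Testing small divisors, s = -1 works: p(-1) = -1 + 1 + 16 + (-16) = 0, so (s + 1) is a factor.
Dividing, p(s) = (s + 1)(s^2 - 16).
Factor s^2 - 16: two numbers with sum 0 and product -16 are 4 and -4, so s^2 - 16 = (s - 4)(s + 4).
Hence p(s) = (s - 4) (s + 1) (s + 4), with roots -4, -1, 4.
At least one eigenvalue has non-negative real part, so the system is not asymptotically stable.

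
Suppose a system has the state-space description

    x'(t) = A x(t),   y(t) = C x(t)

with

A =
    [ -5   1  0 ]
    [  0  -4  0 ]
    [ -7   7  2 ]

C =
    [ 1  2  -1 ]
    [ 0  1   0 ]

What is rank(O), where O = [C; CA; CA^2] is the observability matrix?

CA = [[2, -14, -2], [0, -4, 0]]
CA^2 = [[4, 44, -4], [0, 16, 0]]
Observability matrix O = [C; CA; CA^2] = [[1, 2, -1], [0, 1, 0], [2, -14, -2], [0, -4, 0], [4, 44, -4], [0, 16, 0]]
The columns c1, c2, c3 of O are linearly dependent: c1 + c3 = 0 (check each entry), so rank(O) ≤ 2.
The 2×2 minor from rows 1, 2, columns 1, 2 is 1·1 - 2·0 = 1 - 0 = 1 ≠ 0, so rank(O) = 2.
rank(O) = 2 < n = 3, so the pair (A, C) is not completely observable.

2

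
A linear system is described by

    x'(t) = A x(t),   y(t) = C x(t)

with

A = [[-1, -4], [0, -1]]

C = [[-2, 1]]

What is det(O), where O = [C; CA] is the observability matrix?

-16

CA = [[2, 7]]
Observability matrix O = [C; CA] = [[-2, 1], [2, 7]]
det(O) = (-2)·7 - 1·2 = -14 - 2 = -16
Since det(O) ≠ 0, rank(O) = 2 and the system is completely observable.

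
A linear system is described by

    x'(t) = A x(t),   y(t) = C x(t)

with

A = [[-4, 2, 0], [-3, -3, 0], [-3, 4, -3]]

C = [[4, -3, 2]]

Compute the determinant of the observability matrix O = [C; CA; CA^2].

1508

CA = [[-13, 25, -6]]
CA^2 = [[-5, -125, 18]]
Observability matrix O = [C; CA; CA^2] = [[4, -3, 2], [-13, 25, -6], [-5, -125, 18]]
Expanding along the first row, det(O) = 4·(25·18 - (-6)·(-125)) - (-3)·((-13)·18 - (-6)·(-5)) + 2·((-13)·(-125) - 25·(-5)) = 4·(-300) - (-3)·(-264) + 2·1750 = 1508
Since det(O) ≠ 0, rank(O) = 3 and the system is completely observable.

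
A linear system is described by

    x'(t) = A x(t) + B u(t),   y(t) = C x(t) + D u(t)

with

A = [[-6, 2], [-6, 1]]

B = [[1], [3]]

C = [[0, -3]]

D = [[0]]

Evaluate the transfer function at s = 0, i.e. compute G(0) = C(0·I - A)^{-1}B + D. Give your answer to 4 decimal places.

-6.0000

G(0) = C(-A)^{-1}B + D = -C A^{-1} B + D.
det A = 6, so A^{-1} = (1/6)·adj(A) = [[1/6, -1/3], [1, -1]]
A^{-1} B = [-5/6, -2]^T
C A^{-1} B = 6
G(0) = D - C A^{-1} B = 0 - (6) = -6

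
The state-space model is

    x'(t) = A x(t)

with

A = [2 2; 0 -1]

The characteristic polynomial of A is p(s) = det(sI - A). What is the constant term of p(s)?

-2

For a 2×2 matrix, det(sI - A) = s^2 - (tr A)s + det A.
tr A = 1, det A = -2.
So p(s) = s^2 - s - 2.
The constant term is -2.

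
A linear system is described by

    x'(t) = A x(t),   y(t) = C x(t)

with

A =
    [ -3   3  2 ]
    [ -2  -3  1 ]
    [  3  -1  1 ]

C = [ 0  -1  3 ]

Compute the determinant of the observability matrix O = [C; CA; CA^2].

CA = [[11, 0, 2]]
CA^2 = [[-27, 31, 24]]
Observability matrix O = [C; CA; CA^2] = [[0, -1, 3], [11, 0, 2], [-27, 31, 24]]
Expanding along the first row, det(O) = 0·(0·24 - 2·31) - (-1)·(11·24 - 2·(-27)) + 3·(11·31 - 0·(-27)) = 0·(-62) - (-1)·318 + 3·341 = 1341
Since det(O) ≠ 0, rank(O) = 3 and the system is completely observable.

1341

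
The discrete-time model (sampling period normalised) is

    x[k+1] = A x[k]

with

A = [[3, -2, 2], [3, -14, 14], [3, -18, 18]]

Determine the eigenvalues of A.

0, 3, 4

det(zI - A) = z^3 - (tr A)z^2 + (M11 + M22 + M33)z - det A, where Mii is the 2×2 principal minor of A obtained by deleting row i and column i.
tr A = 3 + (-14) + 18 = 7; M11 = (-14)·18 - 14·(-18) = -252 - (-252) = 0; M22 = 3·18 - 2·3 = 54 - 6 = 48; M33 = 3·(-14) - (-2)·3 = -42 - (-6) = -36; sum of minors = 12.
det A = 3·((-14)·18 - 14·(-18)) - (-2)·(3·18 - 14·3) + 2·(3·(-18) - (-14)·3) = 3·0 - (-2)·12 + 2·(-12) = 0.
So p(z) = det(zI - A) = z^3 - 7z^2 + 12z.
The constant term is 0, so p(z) = z(z^2 - 7z + 12).
Factor z^2 - 7z + 12: two numbers with sum 7 and product 12 are 4 and 3, so z^2 - 7z + 12 = (z - 4)(z - 3).
Hence p(z) = z (z - 4) (z - 3), with roots 0, 3, 4.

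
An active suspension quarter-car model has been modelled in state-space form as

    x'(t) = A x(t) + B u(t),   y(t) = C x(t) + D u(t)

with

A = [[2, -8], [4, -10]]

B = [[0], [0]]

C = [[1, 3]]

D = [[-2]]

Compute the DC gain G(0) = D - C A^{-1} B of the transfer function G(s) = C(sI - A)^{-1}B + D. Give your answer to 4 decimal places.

-2.0000

G(0) = C(-A)^{-1}B + D = -C A^{-1} B + D.
det A = 12, so A^{-1} = (1/12)·adj(A) = [[-5/6, 2/3], [-1/3, 1/6]]
A^{-1} B = [0, 0]^T
C A^{-1} B = 0
G(0) = D - C A^{-1} B = -2 - (0) = -2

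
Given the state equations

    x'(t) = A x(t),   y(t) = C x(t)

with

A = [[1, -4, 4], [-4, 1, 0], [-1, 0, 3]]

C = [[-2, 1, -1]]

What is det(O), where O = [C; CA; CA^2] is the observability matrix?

256

CA = [[-5, 9, -11]]
CA^2 = [[-30, 29, -53]]
Observability matrix O = [C; CA; CA^2] = [[-2, 1, -1], [-5, 9, -11], [-30, 29, -53]]
Expanding along the first row, det(O) = (-2)·(9·(-53) - (-11)·29) - 1·((-5)·(-53) - (-11)·(-30)) + (-1)·((-5)·29 - 9·(-30)) = (-2)·(-158) - 1·(-65) + (-1)·125 = 256
Since det(O) ≠ 0, rank(O) = 3 and the system is completely observable.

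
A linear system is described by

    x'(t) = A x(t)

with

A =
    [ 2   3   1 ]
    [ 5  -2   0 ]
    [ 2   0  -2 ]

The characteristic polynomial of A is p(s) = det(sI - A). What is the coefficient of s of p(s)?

Expand det(sI - A) for the 3×3 matrix.
p(s) = s^3 + 2s^2 - 21s - 42.
(Check: constant term = det(-A) = (-1)^3 det A = -42; coefficient of s^2 = -tr A = 2.)
The coefficient of s is -21.

-21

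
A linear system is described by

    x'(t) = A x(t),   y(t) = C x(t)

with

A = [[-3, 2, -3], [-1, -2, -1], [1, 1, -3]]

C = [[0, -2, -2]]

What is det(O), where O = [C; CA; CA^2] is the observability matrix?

-72

CA = [[0, 2, 8]]
CA^2 = [[6, 4, -26]]
Observability matrix O = [C; CA; CA^2] = [[0, -2, -2], [0, 2, 8], [6, 4, -26]]
Expanding along the first row, det(O) = 0·(2·(-26) - 8·4) - (-2)·(0·(-26) - 8·6) + (-2)·(0·4 - 2·6) = 0·(-84) - (-2)·(-48) + (-2)·(-12) = -72
Since det(O) ≠ 0, rank(O) = 3 and the system is completely observable.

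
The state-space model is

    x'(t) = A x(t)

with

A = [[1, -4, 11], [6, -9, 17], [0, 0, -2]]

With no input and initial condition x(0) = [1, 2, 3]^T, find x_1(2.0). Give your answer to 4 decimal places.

det(sI - A) = s^3 - (tr A)s^2 + (M11 + M22 + M33)s - det A, where Mii is the 2×2 principal minor of A obtained by deleting row i and column i.
tr A = 1 + (-9) + (-2) = -10; M11 = (-9)·(-2) - 17·0 = 18 - 0 = 18; M22 = 1·(-2) - 11·0 = -2 - 0 = -2; M33 = 1·(-9) - (-4)·6 = -9 - (-24) = 15; sum of minors = 31.
det A = 1·((-9)·(-2) - 17·0) - (-4)·(6·(-2) - 17·0) + 11·(6·0 - (-9)·0) = 1·18 - (-4)·(-12) + 11·0 = -30.
So p(s) = det(sI - A) = s^3 + 10s^2 + 31s + 30.
Rational-root test: any integer root divides 30. Testing small divisors, s = -2 works: p(-2) = -8 + 40 + (-62) + 30 = 0, so (s + 2) is a factor.
Dividing, p(s) = (s + 2)(s^2 + 8s + 15).
Factor s^2 + 8s + 15: two numbers with sum -8 and product 15 are -3 and -5, so s^2 + 8s + 15 = (s + 3)(s + 5).
Hence p(s) = (s + 2) (s + 3) (s + 5), with roots -5, -3, -2.
The eigenvalues -5, -3, -2 are distinct and real, so A is diagonalisable and x(t) = e^{At} x(0) = V diag(e^{λ_i t}) V^{-1} x(0), where the columns of V are the eigenvectors.
λ = -5: A - (-5)I = [[6, -4, 11], [6, -4, 17], [0, 0, 3]]. v must be orthogonal to every row; (row 1) × (row 2) = [-24, -36, 0], so take v_1 = [2, 3, 0]^T.
λ = -3: A - (-3)I = [[4, -4, 11], [6, -6, 17], [0, 0, 1]]. v must be orthogonal to every row; (row 1) × (row 2) = [-2, -2, 0], so take v_2 = [-1, -1, 0]^T.
λ = -2: A - (-2)I = [[3, -4, 11], [6, -7, 17], [0, 0, 0]]. v must be orthogonal to every row; (row 1) × (row 2) = [9, 15, 3], so take v_3 = [3, 5, 1]^T.
V = [v_1 v_2 v_3] = [[2, -1, 3], [3, -1, 5], [0, 0, 1]] has det V = 1, so V^{-1} = adj(V)/det V = [[-1, 1, -2], [-3, 2, -1], [0, 0, 1]].
Modal coordinates z(0) = V^{-1} x(0): (-1)·1 + 1·2 + (-2)·3 = -5; (-3)·1 + 2·2 + (-1)·3 = -2; 0·1 + 0·2 + 1·3 = 3; so z(0) = [-5, -2, 3]^T.
x_1(t) = Σ_i (v_i)_1 · z_i(0) · e^{λ_i t} (row 1 of V times the modal terms).
x_1(2.0) = 2·(-5)·e^{-5·2.0} + (-1)·(-2)·e^{-3·2.0} + 3·3·e^{-2·2.0} = (-10)·0.00004540 + 2·0.00247875 + 9·0.01831564 = 0.1693.

0.1693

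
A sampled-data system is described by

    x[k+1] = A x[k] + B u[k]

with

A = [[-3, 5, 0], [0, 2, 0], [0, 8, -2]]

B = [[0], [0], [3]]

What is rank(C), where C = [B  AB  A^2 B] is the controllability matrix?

1

AB = [[0], [0], [-6]]
A^2B = [[0], [0], [12]]
Controllability matrix C = [B  AB  A^2B] = [[0, 0, 0], [0, 0, 0], [3, -6, 12]]
Every column of C is a scalar multiple of column 1 = [0, 0, 3] (multipliers 1, -2, 4), so the columns span a one-dimensional space.
C ≠ 0, hence rank(C) = 1.
rank(C) = 1 < n = 3, so the pair (A, B) is not completely controllable.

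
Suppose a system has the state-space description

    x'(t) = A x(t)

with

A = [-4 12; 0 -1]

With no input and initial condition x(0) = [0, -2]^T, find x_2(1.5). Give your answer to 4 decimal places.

-0.4463

det(sI - A) = s^2 - (tr A)s + det A, with tr A = (-4) + (-1) = -5 and det A = (-4)·(-1) - 12·0 = 4 - 0 = 4.
So p(s) = det(sI - A) = s^2 + 5s + 4.
Factor s^2 + 5s + 4: two numbers with sum -5 and product 4 are -1 and -4, so s^2 + 5s + 4 = (s + 1)(s + 4).
Hence p(s) = (s + 1) (s + 4), with roots -4, -1.
The eigenvalues -4, -1 are distinct and real, so A is diagonalisable and x(t) = e^{At} x(0) = V diag(e^{λ_i t}) V^{-1} x(0), where the columns of V are the eigenvectors.
λ = -4: A - (-4)I = [[0, 12], [0, 3]]. Row 1 gives 0·v1 + 12·v2 = 0, so take v_1 = [-1, 0]^T.
λ = -1: A - (-1)I = [[-3, 12], [0, 0]]. Row 1 gives (-3)·v1 + 12·v2 = 0, so take v_2 = [4, 1]^T.
V = [v_1 v_2] = [[-1, 4], [0, 1]] has det V = -1, so V^{-1} = adj(V)/det V = [[-1, 4], [0, 1]].
Modal coordinates z(0) = V^{-1} x(0): (-1)·0 + 4·(-2) = -8; 0·0 + 1·(-2) = -2; so z(0) = [-8, -2]^T.
x_2(t) = Σ_i (v_i)_2 · z_i(0) · e^{λ_i t} (row 2 of V times the modal terms).
x_2(1.5) = 0·(-8)·e^{-4·1.5} + 1·(-2)·e^{-1·1.5} = 0·0.002479 + (-2)·0.223130 = -0.4463.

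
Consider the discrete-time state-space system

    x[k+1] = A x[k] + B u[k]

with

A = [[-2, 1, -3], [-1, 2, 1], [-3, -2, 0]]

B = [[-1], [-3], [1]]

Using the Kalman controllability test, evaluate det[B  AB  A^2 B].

AB = [[-4], [-4], [9]]
A^2B = [[-23], [5], [20]]
Controllability matrix C = [B  AB  A^2B] = [[-1, -4, -23], [-3, -4, 5], [1, 9, 20]]
Expanding along the first row, det(C) = (-1)·((-4)·20 - 5·9) - (-4)·((-3)·20 - 5·1) + (-23)·((-3)·9 - (-4)·1) = (-1)·(-125) - (-4)·(-65) + (-23)·(-23) = 394
Since det(C) ≠ 0, rank(C) = 3 and the system is completely controllable.

394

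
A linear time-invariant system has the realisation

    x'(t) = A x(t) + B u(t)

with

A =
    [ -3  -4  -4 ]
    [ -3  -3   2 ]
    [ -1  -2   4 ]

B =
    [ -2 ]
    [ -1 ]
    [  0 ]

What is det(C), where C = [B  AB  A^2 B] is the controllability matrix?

AB = [[10], [9], [4]]
A^2B = [[-82], [-49], [-12]]
Controllability matrix C = [B  AB  A^2B] = [[-2, 10, -82], [-1, 9, -49], [0, 4, -12]]
Expanding along the first row, det(C) = (-2)·(9·(-12) - (-49)·4) - 10·((-1)·(-12) - (-49)·0) + (-82)·((-1)·4 - 9·0) = (-2)·88 - 10·12 + (-82)·(-4) = 32
Since det(C) ≠ 0, rank(C) = 3 and the system is completely controllable.

32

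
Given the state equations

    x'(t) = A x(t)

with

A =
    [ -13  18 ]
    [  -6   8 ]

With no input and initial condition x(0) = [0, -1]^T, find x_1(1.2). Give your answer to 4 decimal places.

-1.7578

det(sI - A) = s^2 - (tr A)s + det A, with tr A = (-13) + 8 = -5 and det A = (-13)·8 - 18·(-6) = -104 - (-108) = 4.
So p(s) = det(sI - A) = s^2 + 5s + 4.
Factor s^2 + 5s + 4: two numbers with sum -5 and product 4 are -1 and -4, so s^2 + 5s + 4 = (s + 1)(s + 4).
Hence p(s) = (s + 1) (s + 4), with roots -4, -1.
The eigenvalues -4, -1 are distinct and real, so A is diagonalisable and x(t) = e^{At} x(0) = V diag(e^{λ_i t}) V^{-1} x(0), where the columns of V are the eigenvectors.
λ = -4: A - (-4)I = [[-9, 18], [-6, 12]]. Row 1 gives (-9)·v1 + 18·v2 = 0, so take v_1 = [-2, -1]^T.
λ = -1: A - (-1)I = [[-12, 18], [-6, 9]]. Row 1 gives (-12)·v1 + 18·v2 = 0, so take v_2 = [3, 2]^T.
V = [v_1 v_2] = [[-2, 3], [-1, 2]] has det V = -1, so V^{-1} = adj(V)/det V = [[-2, 3], [-1, 2]].
Modal coordinates z(0) = V^{-1} x(0): (-2)·0 + 3·(-1) = -3; (-1)·0 + 2·(-1) = -2; so z(0) = [-3, -2]^T.
x_1(t) = Σ_i (v_i)_1 · z_i(0) · e^{λ_i t} (row 1 of V times the modal terms).
x_1(1.2) = (-2)·(-3)·e^{-4·1.2} + 3·(-2)·e^{-1·1.2} = 6·0.008230 + (-6)·0.301194 = -1.7578.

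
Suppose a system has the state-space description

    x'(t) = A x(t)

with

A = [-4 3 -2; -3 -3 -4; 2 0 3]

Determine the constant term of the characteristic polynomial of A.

Expand det(sI - A) for the 3×3 matrix.
p(s) = s^3 + 4s^2 + 4s - 27.
(Check: constant term = det(-A) = (-1)^3 det A = -27; coefficient of s^2 = -tr A = 4.)
The constant term is -27.

-27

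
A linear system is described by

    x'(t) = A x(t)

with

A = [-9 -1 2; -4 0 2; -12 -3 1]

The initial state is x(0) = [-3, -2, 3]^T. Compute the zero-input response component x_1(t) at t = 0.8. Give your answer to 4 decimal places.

det(sI - A) = s^3 - (tr A)s^2 + (M11 + M22 + M33)s - det A, where Mii is the 2×2 principal minor of A obtained by deleting row i and column i.
tr A = (-9) + 0 + 1 = -8; M11 = 0·1 - 2·(-3) = 0 - (-6) = 6; M22 = (-9)·1 - 2·(-12) = -9 - (-24) = 15; M33 = (-9)·0 - (-1)·(-4) = 0 - 4 = -4; sum of minors = 17.
det A = (-9)·(0·1 - 2·(-3)) - (-1)·((-4)·1 - 2·(-12)) + 2·((-4)·(-3) - 0·(-12)) = (-9)·6 - (-1)·20 + 2·12 = -10.
So p(s) = det(sI - A) = s^3 + 8s^2 + 17s + 10.
Rational-root test: any integer root divides 10. Testing small divisors, s = -1 works: p(-1) = -1 + 8 + (-17) + 10 = 0, so (s + 1) is a factor.
Dividing, p(s) = (s + 1)(s^2 + 7s + 10).
Factor s^2 + 7s + 10: two numbers with sum -7 and product 10 are -2 and -5, so s^2 + 7s + 10 = (s + 2)(s + 5).
Hence p(s) = (s + 1) (s + 2) (s + 5), with roots -5, -2, -1.
The eigenvalues -5, -2, -1 are distinct and real, so A is diagonalisable and x(t) = e^{At} x(0) = V diag(e^{λ_i t}) V^{-1} x(0), where the columns of V are the eigenvectors.
λ = -5: A - (-5)I = [[-4, -1, 2], [-4, 5, 2], [-12, -3, 6]]. v must be orthogonal to every row; (row 1) × (row 2) = [-12, 0, -24], so take v_1 = [1, 0, 2]^T.
λ = -2: A - (-2)I = [[-7, -1, 2], [-4, 2, 2], [-12, -3, 3]]. v must be orthogonal to every row; (row 1) × (row 2) = [-6, 6, -18], so take v_2 = [-1, 1, -3]^T.
λ = -1: A - (-1)I = [[-8, -1, 2], [-4, 1, 2], [-12, -3, 2]]. v must be orthogonal to every row; (row 1) × (row 2) = [-4, 8, -12], so take v_3 = [-1, 2, -3]^T.
V = [v_1 v_2 v_3] = [[1, -1, -1], [0, 1, 2], [2, -3, -3]] has det V = 1, so V^{-1} = adj(V)/det V = [[3, 0, -1], [4, -1, -2], [-2, 1, 1]].
Modal coordinates z(0) = V^{-1} x(0): 3·(-3) + 0·(-2) + (-1)·3 = -12; 4·(-3) + (-1)·(-2) + (-2)·3 = -16; (-2)·(-3) + 1·(-2) + 1·3 = 7; so z(0) = [-12, -16, 7]^T.
x_1(t) = Σ_i (v_i)_1 · z_i(0) · e^{λ_i t} (row 1 of V times the modal terms).
x_1(0.8) = 1·(-12)·e^{-5·0.8} + (-1)·(-16)·e^{-2·0.8} + (-1)·7·e^{-1·0.8} = (-12)·0.018316 + 16·0.201897 + (-7)·0.449329 = -0.1347.

-0.1347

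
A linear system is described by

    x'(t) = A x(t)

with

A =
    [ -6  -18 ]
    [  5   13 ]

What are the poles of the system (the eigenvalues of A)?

det(sI - A) = s^2 - (tr A)s + det A, with tr A = (-6) + 13 = 7 and det A = (-6)·13 - (-18)·5 = -78 - (-90) = 12.
So p(s) = det(sI - A) = s^2 - 7s + 12.
Factor s^2 - 7s + 12: two numbers with sum 7 and product 12 are 4 and 3, so s^2 - 7s + 12 = (s - 4)(s - 3).
Hence p(s) = (s - 4) (s - 3), with roots 3, 4.
At least one eigenvalue has non-negative real part, so the system is not asymptotically stable.

3, 4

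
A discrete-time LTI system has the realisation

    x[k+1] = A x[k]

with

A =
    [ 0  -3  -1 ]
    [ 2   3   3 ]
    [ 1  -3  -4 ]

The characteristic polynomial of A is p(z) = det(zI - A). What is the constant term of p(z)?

Expand det(zI - A) for the 3×3 matrix.
p(z) = z^3 + z^2 + 4z + 24.
(Check: constant term = det(-A) = (-1)^3 det A = 24; coefficient of z^2 = -tr A = 1.)
The constant term is 24.

24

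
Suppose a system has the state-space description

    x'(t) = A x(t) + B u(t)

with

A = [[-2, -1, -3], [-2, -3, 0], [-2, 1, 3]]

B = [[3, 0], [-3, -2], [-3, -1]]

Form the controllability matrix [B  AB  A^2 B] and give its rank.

3

AB = [[6, 5], [3, 6], [-18, -5]]
A^2B = [[39, -1], [-21, -28], [-63, -19]]
Controllability matrix C = [B  AB  A^2B] = [[3, 0, 6, 5, 39, -1], [-3, -2, 3, 6, -21, -28], [-3, -1, -18, -5, -63, -19]]
Take the 3×3 submatrix of C formed by columns 1, 2, 3: [[3, 0, 6], [-3, -2, 3], [-3, -1, -18]]. Its determinant is 3·((-2)·(-18) - 3·(-1)) - 0·((-3)·(-18) - 3·(-3)) + 6·((-3)·(-1) - (-2)·(-3)) = 3·39 - 0·63 + 6·(-3) = 99 ≠ 0.
So rank(C) ≥ 3; since C has 3 rows, rank(C) = 3.
rank(C) = 3 = n, so the pair (A, B) is completely controllable.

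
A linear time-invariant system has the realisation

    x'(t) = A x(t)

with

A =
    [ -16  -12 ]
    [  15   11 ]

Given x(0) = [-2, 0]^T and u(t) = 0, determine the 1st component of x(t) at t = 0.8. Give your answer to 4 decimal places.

det(sI - A) = s^2 - (tr A)s + det A, with tr A = (-16) + 11 = -5 and det A = (-16)·11 - (-12)·15 = -176 - (-180) = 4.
So p(s) = det(sI - A) = s^2 + 5s + 4.
Factor s^2 + 5s + 4: two numbers with sum -5 and product 4 are -1 and -4, so s^2 + 5s + 4 = (s + 1)(s + 4).
Hence p(s) = (s + 1) (s + 4), with roots -4, -1.
The eigenvalues -4, -1 are distinct and real, so A is diagonalisable and x(t) = e^{At} x(0) = V diag(e^{λ_i t}) V^{-1} x(0), where the columns of V are the eigenvectors.
λ = -4: A - (-4)I = [[-12, -12], [15, 15]]. Row 1 gives (-12)·v1 + (-12)·v2 = 0, so take v_1 = [1, -1]^T.
λ = -1: A - (-1)I = [[-15, -12], [15, 12]]. Row 1 gives (-15)·v1 + (-12)·v2 = 0, so take v_2 = [-4, 5]^T.
V = [v_1 v_2] = [[1, -4], [-1, 5]] has det V = 1, so V^{-1} = adj(V)/det V = [[5, 4], [1, 1]].
Modal coordinates z(0) = V^{-1} x(0): 5·(-2) + 4·0 = -10; 1·(-2) + 1·0 = -2; so z(0) = [-10, -2]^T.
x_1(t) = Σ_i (v_i)_1 · z_i(0) · e^{λ_i t} (row 1 of V times the modal terms).
x_1(0.8) = 1·(-10)·e^{-4·0.8} + (-4)·(-2)·e^{-1·0.8} = (-10)·0.040762 + 8·0.449329 = 3.1870.

3.1870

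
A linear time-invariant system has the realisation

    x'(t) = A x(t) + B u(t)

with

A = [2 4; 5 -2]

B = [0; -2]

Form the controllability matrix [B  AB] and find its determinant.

AB = [[-8], [4]]
Controllability matrix C = [B  AB] = [[0, -8], [-2, 4]]
det(C) = 0·4 - (-8)·(-2) = 0 - 16 = -16
Since det(C) ≠ 0, rank(C) = 2 and the system is completely controllable.

-16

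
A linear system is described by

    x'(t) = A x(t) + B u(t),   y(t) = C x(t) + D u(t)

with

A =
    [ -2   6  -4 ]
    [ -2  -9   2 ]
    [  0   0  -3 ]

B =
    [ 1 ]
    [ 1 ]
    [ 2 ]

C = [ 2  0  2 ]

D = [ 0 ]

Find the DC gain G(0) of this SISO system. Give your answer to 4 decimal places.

G(0) = C(-A)^{-1}B + D = -C A^{-1} B + D.
det A = -90, so A^{-1} = (1/-90)·adj(A) = [[-3/10, -1/5, 4/15], [1/15, -1/15, -2/15], [0, 0, -1/3]]
A^{-1} B = [1/30, -4/15, -2/3]^T
C A^{-1} B = -19/15
G(0) = D - C A^{-1} B = 0 - (-19/15) = 19/15 ≈ 1.2667

1.2667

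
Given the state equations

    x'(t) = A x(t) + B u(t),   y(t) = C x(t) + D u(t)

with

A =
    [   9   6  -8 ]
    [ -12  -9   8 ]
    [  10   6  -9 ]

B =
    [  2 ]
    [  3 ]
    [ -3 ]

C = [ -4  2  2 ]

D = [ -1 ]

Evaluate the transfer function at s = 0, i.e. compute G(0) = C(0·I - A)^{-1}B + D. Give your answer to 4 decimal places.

-49.2667

G(0) = C(-A)^{-1}B + D = -C A^{-1} B + D.
det A = -15, so A^{-1} = (1/-15)·adj(A) = [[-11/5, -2/5, 8/5], [28/15, 1/15, -8/5], [-6/5, -2/5, 3/5]]
A^{-1} B = [-52/5, 131/15, -27/5]^T
C A^{-1} B = 724/15
G(0) = D - C A^{-1} B = -1 - (724/15) = -739/15 ≈ -49.2667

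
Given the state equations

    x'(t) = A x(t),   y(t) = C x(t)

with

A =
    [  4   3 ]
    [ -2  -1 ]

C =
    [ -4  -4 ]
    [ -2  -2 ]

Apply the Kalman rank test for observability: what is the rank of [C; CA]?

1

CA = [[-8, -8], [-4, -4]]
Observability matrix O = [C; CA] = [[-4, -4], [-2, -2], [-8, -8], [-4, -4]]
Every row of O is a scalar multiple of row 1 = [-4, -4] (multipliers 1, 1/2, 2, 1), so the rows span a one-dimensional space.
O ≠ 0, hence rank(O) = 1.
rank(O) = 1 < n = 2, so the pair (A, C) is not completely observable.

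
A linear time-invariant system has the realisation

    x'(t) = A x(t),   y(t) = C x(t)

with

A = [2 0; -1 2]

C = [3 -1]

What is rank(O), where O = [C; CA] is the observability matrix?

CA = [[7, -2]]
Observability matrix O = [C; CA] = [[3, -1], [7, -2]]
det(O) = 3·(-2) - (-1)·7 = -6 - (-7) = 1 ≠ 0, so rank(O) = 2.
rank(O) = 2 = n, so the pair (A, C) is completely observable.

2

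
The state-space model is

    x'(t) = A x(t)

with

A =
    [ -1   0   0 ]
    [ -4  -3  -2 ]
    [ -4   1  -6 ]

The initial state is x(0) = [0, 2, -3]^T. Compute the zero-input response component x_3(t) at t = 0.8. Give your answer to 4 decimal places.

det(sI - A) = s^3 - (tr A)s^2 + (M11 + M22 + M33)s - det A, where Mii is the 2×2 principal minor of A obtained by deleting row i and column i.
tr A = (-1) + (-3) + (-6) = -10; M11 = (-3)·(-6) - (-2)·1 = 18 - (-2) = 20; M22 = (-1)·(-6) - 0·(-4) = 6 - 0 = 6; M33 = (-1)·(-3) - 0·(-4) = 3 - 0 = 3; sum of minors = 29.
det A = (-1)·((-3)·(-6) - (-2)·1) - 0·((-4)·(-6) - (-2)·(-4)) + 0·((-4)·1 - (-3)·(-4)) = (-1)·20 - 0·16 + 0·(-16) = -20.
So p(s) = det(sI - A) = s^3 + 10s^2 + 29s + 20.
Rational-root test: any integer root divides 20. Testing small divisors, s = -1 works: p(-1) = -1 + 10 + (-29) + 20 = 0, so (s + 1) is a factor.
Dividing, p(s) = (s + 1)(s^2 + 9s + 20).
Factor s^2 + 9s + 20: two numbers with sum -9 and product 20 are -4 and -5, so s^2 + 9s + 20 = (s + 4)(s + 5).
Hence p(s) = (s + 1) (s + 4) (s + 5), with roots -5, -4, -1.
The eigenvalues -5, -4, -1 are distinct and real, so A is diagonalisable and x(t) = e^{At} x(0) = V diag(e^{λ_i t}) V^{-1} x(0), where the columns of V are the eigenvectors.
λ = -5: A - (-5)I = [[4, 0, 0], [-4, 2, -2], [-4, 1, -1]]. v must be orthogonal to every row; (row 1) × (row 2) = [0, 8, 8], so take v_1 = [0, 1, 1]^T.
λ = -4: A - (-4)I = [[3, 0, 0], [-4, 1, -2], [-4, 1, -2]]. v must be orthogonal to every row; (row 1) × (row 2) = [0, 6, 3], so take v_2 = [0, 2, 1]^T.
λ = -1: A - (-1)I = [[0, 0, 0], [-4, -2, -2], [-4, 1, -5]]. v must be orthogonal to every row; (row 2) × (row 3) = [12, -12, -12], so take v_3 = [-1, 1, 1]^T.
V = [v_1 v_2 v_3] = [[0, 0, -1], [1, 2, 1], [1, 1, 1]] has det V = 1, so V^{-1} = adj(V)/det V = [[1, -1, 2], [0, 1, -1], [-1, 0, 0]].
Modal coordinates z(0) = V^{-1} x(0): 1·0 + (-1)·2 + 2·(-3) = -8; 0·0 + 1·2 + (-1)·(-3) = 5; (-1)·0 + 0·2 + 0·(-3) = 0; so z(0) = [-8, 5, 0]^T.
x_3(t) = Σ_i (v_i)_3 · z_i(0) · e^{λ_i t} (row 3 of V times the modal terms).
x_3(0.8) = 1·(-8)·e^{-5·0.8} + 1·5·e^{-4·0.8} + 1·0·e^{-1·0.8} = (-8)·0.018316 + 5·0.040762 + 0·0.449329 = 0.0573.

0.0573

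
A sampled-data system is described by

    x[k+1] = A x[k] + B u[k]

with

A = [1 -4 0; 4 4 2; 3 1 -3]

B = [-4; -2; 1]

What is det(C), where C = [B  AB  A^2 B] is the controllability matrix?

AB = [[4], [-22], [-17]]
A^2B = [[92], [-106], [41]]
Controllability matrix C = [B  AB  A^2B] = [[-4, 4, 92], [-2, -22, -106], [1, -17, 41]]
Expanding along the first row, det(C) = (-4)·((-22)·41 - (-106)·(-17)) - 4·((-2)·41 - (-106)·1) + 92·((-2)·(-17) - (-22)·1) = (-4)·(-2704) - 4·24 + 92·56 = 15872
Since det(C) ≠ 0, rank(C) = 3 and the system is completely controllable.

15872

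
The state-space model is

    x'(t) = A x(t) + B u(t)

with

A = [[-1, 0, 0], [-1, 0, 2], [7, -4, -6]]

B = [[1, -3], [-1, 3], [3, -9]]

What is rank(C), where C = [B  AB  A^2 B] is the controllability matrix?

2

AB = [[-1, 3], [5, -15], [-7, 21]]
A^2B = [[1, -3], [-13, 39], [15, -45]]
Controllability matrix C = [B  AB  A^2B] = [[1, -3, -1, 3, 1, -3], [-1, 3, 5, -15, -13, 39], [3, -9, -7, 21, 15, -45]]
The rows r1, r2, r3 of C are linearly dependent: -2·r1 + r2 + r3 = 0 (check each entry), so rank(C) ≤ 2.
The 2×2 minor from rows 1, 2, columns 1, 3 is 1·5 - (-1)·(-1) = 5 - 1 = 4 ≠ 0, so rank(C) = 2.
rank(C) = 2 < n = 3, so the pair (A, B) is not completely controllable.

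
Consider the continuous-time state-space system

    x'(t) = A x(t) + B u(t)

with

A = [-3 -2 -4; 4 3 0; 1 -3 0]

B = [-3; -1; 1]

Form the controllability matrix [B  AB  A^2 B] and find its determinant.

AB = [[7], [-15], [0]]
A^2B = [[9], [-17], [52]]
Controllability matrix C = [B  AB  A^2B] = [[-3, 7, 9], [-1, -15, -17], [1, 0, 52]]
Expanding along the first row, det(C) = (-3)·((-15)·52 - (-17)·0) - 7·((-1)·52 - (-17)·1) + 9·((-1)·0 - (-15)·1) = (-3)·(-780) - 7·(-35) + 9·15 = 2720
Since det(C) ≠ 0, rank(C) = 3 and the system is completely controllable.

2720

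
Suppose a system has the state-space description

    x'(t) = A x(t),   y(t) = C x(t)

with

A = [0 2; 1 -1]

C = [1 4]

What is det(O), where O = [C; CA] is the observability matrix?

-18

CA = [[4, -2]]
Observability matrix O = [C; CA] = [[1, 4], [4, -2]]
det(O) = 1·(-2) - 4·4 = -2 - 16 = -18
Since det(O) ≠ 0, rank(O) = 2 and the system is completely observable.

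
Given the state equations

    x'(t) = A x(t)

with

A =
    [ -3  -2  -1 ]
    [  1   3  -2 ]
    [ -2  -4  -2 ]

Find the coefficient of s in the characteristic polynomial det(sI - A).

-17

Expand det(sI - A) for the 3×3 matrix.
p(s) = s^3 + 2s^2 - 17s - 28.
(Check: constant term = det(-A) = (-1)^3 det A = -28; coefficient of s^2 = -tr A = 2.)
The coefficient of s is -17.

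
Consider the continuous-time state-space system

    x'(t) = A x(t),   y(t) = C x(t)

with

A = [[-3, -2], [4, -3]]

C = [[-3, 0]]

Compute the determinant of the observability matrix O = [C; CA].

-18

CA = [[9, 6]]
Observability matrix O = [C; CA] = [[-3, 0], [9, 6]]
det(O) = (-3)·6 - 0·9 = -18 - 0 = -18
Since det(O) ≠ 0, rank(O) = 2 and the system is completely observable.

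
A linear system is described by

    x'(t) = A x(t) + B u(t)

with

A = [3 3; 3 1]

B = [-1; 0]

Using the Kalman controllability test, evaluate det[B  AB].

AB = [[-3], [-3]]
Controllability matrix C = [B  AB] = [[-1, -3], [0, -3]]
det(C) = (-1)·(-3) - (-3)·0 = 3 - 0 = 3
Since det(C) ≠ 0, rank(C) = 2 and the system is completely controllable.

3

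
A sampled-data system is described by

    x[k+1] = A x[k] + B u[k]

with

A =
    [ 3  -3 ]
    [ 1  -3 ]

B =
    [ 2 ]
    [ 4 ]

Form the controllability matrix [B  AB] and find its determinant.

AB = [[-6], [-10]]
Controllability matrix C = [B  AB] = [[2, -6], [4, -10]]
det(C) = 2·(-10) - (-6)·4 = -20 - (-24) = 4
Since det(C) ≠ 0, rank(C) = 2 and the system is completely controllable.

4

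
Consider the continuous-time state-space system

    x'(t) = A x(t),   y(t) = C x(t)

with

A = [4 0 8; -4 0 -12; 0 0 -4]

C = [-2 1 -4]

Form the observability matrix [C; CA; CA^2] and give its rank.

2

CA = [[-12, 0, -12]]
CA^2 = [[-48, 0, -48]]
Observability matrix O = [C; CA; CA^2] = [[-2, 1, -4], [-12, 0, -12], [-48, 0, -48]]
The columns c1, c2, c3 of O are linearly dependent: -c1 + 2·c2 + c3 = 0 (check each entry), so rank(O) ≤ 2.
The 2×2 minor from rows 1, 2, columns 1, 2 is (-2)·0 - 1·(-12) = 0 - (-12) = 12 ≠ 0, so rank(O) = 2.
rank(O) = 2 < n = 3, so the pair (A, C) is not completely observable.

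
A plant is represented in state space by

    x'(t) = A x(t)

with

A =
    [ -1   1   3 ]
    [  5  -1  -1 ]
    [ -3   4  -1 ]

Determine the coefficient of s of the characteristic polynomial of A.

Expand det(sI - A) for the 3×3 matrix.
p(s) = s^3 + 3s^2 + 11s - 54.
(Check: constant term = det(-A) = (-1)^3 det A = -54; coefficient of s^2 = -tr A = 3.)
The coefficient of s is 11.

11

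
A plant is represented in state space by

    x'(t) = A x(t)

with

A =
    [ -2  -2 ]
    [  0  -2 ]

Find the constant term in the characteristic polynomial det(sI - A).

For a 2×2 matrix, det(sI - A) = s^2 - (tr A)s + det A.
tr A = -4, det A = 4.
So p(s) = s^2 + 4s + 4.
The constant term is 4.

4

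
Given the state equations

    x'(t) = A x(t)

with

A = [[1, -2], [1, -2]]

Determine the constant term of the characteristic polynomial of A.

0

For a 2×2 matrix, det(sI - A) = s^2 - (tr A)s + det A.
tr A = -1, det A = 0.
So p(s) = s^2 + s.
The constant term is 0.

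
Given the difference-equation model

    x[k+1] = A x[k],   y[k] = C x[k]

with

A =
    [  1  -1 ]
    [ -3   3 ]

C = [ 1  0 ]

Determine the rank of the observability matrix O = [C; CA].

2

CA = [[1, -1]]
Observability matrix O = [C; CA] = [[1, 0], [1, -1]]
det(O) = 1·(-1) - 0·1 = -1 - 0 = -1 ≠ 0, so rank(O) = 2.
rank(O) = 2 = n, so the pair (A, C) is completely observable.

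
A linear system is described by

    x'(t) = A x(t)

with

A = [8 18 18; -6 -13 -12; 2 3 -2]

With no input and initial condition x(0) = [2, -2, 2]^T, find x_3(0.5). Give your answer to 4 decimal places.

0.2585

det(sI - A) = s^3 - (tr A)s^2 + (M11 + M22 + M33)s - det A, where Mii is the 2×2 principal minor of A obtained by deleting row i and column i.
tr A = 8 + (-13) + (-2) = -7; M11 = (-13)·(-2) - (-12)·3 = 26 - (-36) = 62; M22 = 8·(-2) - 18·2 = -16 - 36 = -52; M33 = 8·(-13) - 18·(-6) = -104 - (-108) = 4; sum of minors = 14.
det A = 8·((-13)·(-2) - (-12)·3) - 18·((-6)·(-2) - (-12)·2) + 18·((-6)·3 - (-13)·2) = 8·62 - 18·36 + 18·8 = -8.
So p(s) = det(sI - A) = s^3 + 7s^2 + 14s + 8.
Rational-root test: any integer root divides 8. Testing small divisors, s = -1 works: p(-1) = -1 + 7 + (-14) + 8 = 0, so (s + 1) is a factor.
Dividing, p(s) = (s + 1)(s^2 + 6s + 8).
Factor s^2 + 6s + 8: two numbers with sum -6 and product 8 are -2 and -4, so s^2 + 6s + 8 = (s + 2)(s + 4).
Hence p(s) = (s + 1) (s + 2) (s + 4), with roots -4, -2, -1.
The eigenvalues -4, -2, -1 are distinct and real, so A is diagonalisable and x(t) = e^{At} x(0) = V diag(e^{λ_i t}) V^{-1} x(0), where the columns of V are the eigenvectors.
λ = -4: A - (-4)I = [[12, 18, 18], [-6, -9, -12], [2, 3, 2]]. v must be orthogonal to every row; (row 1) × (row 2) = [-54, 36, 0], so take v_1 = [-3, 2, 0]^T.
λ = -2: A - (-2)I = [[10, 18, 18], [-6, -11, -12], [2, 3, 0]]. v must be orthogonal to every row; (row 1) × (row 2) = [-18, 12, -2], so take v_2 = [-9, 6, -1]^T.
λ = -1: A - (-1)I = [[9, 18, 18], [-6, -12, -12], [2, 3, -1]]. v must be orthogonal to every row; (row 1) × (row 3) = [-72, 45, -9], so take v_3 = [-8, 5, -1]^T.
V = [v_1 v_2 v_3] = [[-3, -9, -8], [2, 6, 5], [0, -1, -1]] has det V = 1, so V^{-1} = adj(V)/det V = [[-1, -1, 3], [2, 3, -1], [-2, -3, 0]].
Modal coordinates z(0) = V^{-1} x(0): (-1)·2 + (-1)·(-2) + 3·2 = 6; 2·2 + 3·(-2) + (-1)·2 = -4; (-2)·2 + (-3)·(-2) + 0·2 = 2; so z(0) = [6, -4, 2]^T.
x_3(t) = Σ_i (v_i)_3 · z_i(0) · e^{λ_i t} (row 3 of V times the modal terms).
x_3(0.5) = 0·6·e^{-4·0.5} + (-1)·(-4)·e^{-2·0.5} + (-1)·2·e^{-1·0.5} = 0·0.135335 + 4·0.367879 + (-2)·0.606531 = 0.2585.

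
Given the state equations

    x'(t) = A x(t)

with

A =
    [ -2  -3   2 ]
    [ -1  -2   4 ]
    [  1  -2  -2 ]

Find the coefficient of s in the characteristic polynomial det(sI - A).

Expand det(sI - A) for the 3×3 matrix.
p(s) = s^3 + 6s^2 + 15s + 22.
(Check: constant term = det(-A) = (-1)^3 det A = 22; coefficient of s^2 = -tr A = 6.)
The coefficient of s is 15.

15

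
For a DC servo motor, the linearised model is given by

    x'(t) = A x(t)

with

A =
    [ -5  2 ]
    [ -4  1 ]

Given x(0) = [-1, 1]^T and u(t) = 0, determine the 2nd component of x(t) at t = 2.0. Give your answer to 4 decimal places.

0.5339

det(sI - A) = s^2 - (tr A)s + det A, with tr A = (-5) + 1 = -4 and det A = (-5)·1 - 2·(-4) = -5 - (-8) = 3.
So p(s) = det(sI - A) = s^2 + 4s + 3.
Factor s^2 + 4s + 3: two numbers with sum -4 and product 3 are -1 and -3, so s^2 + 4s + 3 = (s + 1)(s + 3).
Hence p(s) = (s + 1) (s + 3), with roots -3, -1.
The eigenvalues -3, -1 are distinct and real, so A is diagonalisable and x(t) = e^{At} x(0) = V diag(e^{λ_i t}) V^{-1} x(0), where the columns of V are the eigenvectors.
λ = -3: A - (-3)I = [[-2, 2], [-4, 4]]. Row 1 gives (-2)·v1 + 2·v2 = 0, so take v_1 = [1, 1]^T.
λ = -1: A - (-1)I = [[-4, 2], [-4, 2]]. Row 1 gives (-4)·v1 + 2·v2 = 0, so take v_2 = [1, 2]^T.
V = [v_1 v_2] = [[1, 1], [1, 2]] has det V = 1, so V^{-1} = adj(V)/det V = [[2, -1], [-1, 1]].
Modal coordinates z(0) = V^{-1} x(0): 2·(-1) + (-1)·1 = -3; (-1)·(-1) + 1·1 = 2; so z(0) = [-3, 2]^T.
x_2(t) = Σ_i (v_i)_2 · z_i(0) · e^{λ_i t} (row 2 of V times the modal terms).
x_2(2.0) = 1·(-3)·e^{-3·2.0} + 2·2·e^{-1·2.0} = (-3)·0.002479 + 4·0.135335 = 0.5339.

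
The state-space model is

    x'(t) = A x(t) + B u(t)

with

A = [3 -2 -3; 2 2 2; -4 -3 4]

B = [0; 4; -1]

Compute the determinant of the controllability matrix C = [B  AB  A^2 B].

AB = [[-5], [6], [-16]]
A^2B = [[21], [-30], [-62]]
Controllability matrix C = [B  AB  A^2B] = [[0, -5, 21], [4, 6, -30], [-1, -16, -62]]
Expanding along the first row, det(C) = 0·(6·(-62) - (-30)·(-16)) - (-5)·(4·(-62) - (-30)·(-1)) + 21·(4·(-16) - 6·(-1)) = 0·(-852) - (-5)·(-278) + 21·(-58) = -2608
Since det(C) ≠ 0, rank(C) = 3 and the system is completely controllable.

-2608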